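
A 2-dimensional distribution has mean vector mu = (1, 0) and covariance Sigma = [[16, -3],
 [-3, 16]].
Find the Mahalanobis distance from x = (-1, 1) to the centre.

Step 1 — centre the observation: (x - mu) = (-2, 1).

Step 2 — invert Sigma. det(Sigma) = 16·16 - (-3)² = 247.
  Sigma^{-1} = (1/det) · [[d, -b], [-b, a]] = [[0.0648, 0.0121],
 [0.0121, 0.0648]].

Step 3 — form the quadratic (x - mu)^T · Sigma^{-1} · (x - mu):
  Sigma^{-1} · (x - mu) = (-0.1174, 0.0405).
  (x - mu)^T · [Sigma^{-1} · (x - mu)] = (-2)·(-0.1174) + (1)·(0.0405) = 0.2753.

Step 4 — take square root: d = √(0.2753) ≈ 0.5247.

d(x, mu) = √(0.2753) ≈ 0.5247


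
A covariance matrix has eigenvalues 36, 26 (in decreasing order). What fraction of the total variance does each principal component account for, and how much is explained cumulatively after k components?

Step 1 — total variance = trace(Sigma) = Σ λ_i = 36 + 26 = 62.

Step 2 — fraction explained by component i = λ_i / Σ λ:
  PC1: 36/62 = 0.5806
  PC2: 26/62 = 0.4194

Step 3 — cumulative fraction after k components = (λ_1 + ... + λ_k) / Σ λ:
  k = 1: 36/62 = 0.5806
  k = 2: (36 + 26)/62 = 62/62 = 1

Summary (fraction, with percent):

explained: PC1 0.5806 (58.06%), PC2 0.4194 (41.94%);  cumulative: 0.5806, 1


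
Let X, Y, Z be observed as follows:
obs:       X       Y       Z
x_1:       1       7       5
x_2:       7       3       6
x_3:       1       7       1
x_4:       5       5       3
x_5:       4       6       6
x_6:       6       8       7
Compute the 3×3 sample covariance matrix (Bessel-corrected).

Step 1 — column means:
  mean(X) = (1 + 7 + 1 + 5 + 4 + 6) / 6 = 24/6 = 4
  mean(Y) = (7 + 3 + 7 + 5 + 6 + 8) / 6 = 36/6 = 6
  mean(Z) = (5 + 6 + 1 + 3 + 6 + 7) / 6 = 28/6 = 4.6667

Step 2 — sample covariance S[i,j] = (1/(n-1)) · Σ_k (x_{k,i} - mean_i) · (x_{k,j} - mean_j), with n-1 = 5.
  S[X,X] = ((-3)·(-3) + (3)·(3) + (-3)·(-3) + (1)·(1) + (0)·(0) + (2)·(2)) / 5 = 32/5 = 6.4
  S[X,Y] = ((-3)·(1) + (3)·(-3) + (-3)·(1) + (1)·(-1) + (0)·(0) + (2)·(2)) / 5 = -12/5 = -2.4
  S[X,Z] = ((-3)·(0.3333) + (3)·(1.3333) + (-3)·(-3.6667) + (1)·(-1.6667) + (0)·(1.3333) + (2)·(2.3333)) / 5 = 17/5 = 3.4
  S[Y,Y] = ((1)·(1) + (-3)·(-3) + (1)·(1) + (-1)·(-1) + (0)·(0) + (2)·(2)) / 5 = 16/5 = 3.2
  S[Y,Z] = ((1)·(0.3333) + (-3)·(1.3333) + (1)·(-3.6667) + (-1)·(-1.6667) + (0)·(1.3333) + (2)·(2.3333)) / 5 = -1/5 = -0.2
  S[Z,Z] = ((0.3333)·(0.3333) + (1.3333)·(1.3333) + (-3.6667)·(-3.6667) + (-1.6667)·(-1.6667) + (1.3333)·(1.3333) + (2.3333)·(2.3333)) / 5 = 25.3333/5 = 5.0667

S is symmetric (S[j,i] = S[i,j]). Assembling:

S = [[6.4, -2.4, 3.4],
 [-2.4, 3.2, -0.2],
 [3.4, -0.2, 5.0667]]


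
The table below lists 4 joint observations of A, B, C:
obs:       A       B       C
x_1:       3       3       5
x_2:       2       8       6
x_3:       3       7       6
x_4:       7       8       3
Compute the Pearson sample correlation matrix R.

Step 1 — column means:
  mean(A) = (3 + 2 + 3 + 7) / 4 = 15/4 = 3.75
  mean(B) = (3 + 8 + 7 + 8) / 4 = 26/4 = 6.5
  mean(C) = (5 + 6 + 6 + 3) / 4 = 20/4 = 5

Step 2 — sample variances and covariances s[i,j] = (1/(n-1)) · Σ_k (x_{k,i} - mean_i) · (x_{k,j} - mean_j), with n-1 = 3:
  s[A,A] = ((-0.75)·(-0.75) + (-1.75)·(-1.75) + (-0.75)·(-0.75) + (3.25)·(3.25)) / 3 = 14.75/3 = 4.9167
  s[A,B] = ((-0.75)·(-3.5) + (-1.75)·(1.5) + (-0.75)·(0.5) + (3.25)·(1.5)) / 3 = 4.5/3 = 1.5
  s[A,C] = ((-0.75)·(0) + (-1.75)·(1) + (-0.75)·(1) + (3.25)·(-2)) / 3 = -9/3 = -3
  s[B,B] = ((-3.5)·(-3.5) + (1.5)·(1.5) + (0.5)·(0.5) + (1.5)·(1.5)) / 3 = 17/3 = 5.6667
  s[B,C] = ((-3.5)·(0) + (1.5)·(1) + (0.5)·(1) + (1.5)·(-2)) / 3 = -1/3 = -0.3333
  s[C,C] = ((0)·(0) + (1)·(1) + (1)·(1) + (-2)·(-2)) / 3 = 6/3 = 2
  Sample standard deviations s_i = √(s[i,i]):
  s(A) = √(4.9167) = 2.2174
  s(B) = √(5.6667) = 2.3805
  s(C) = √(2) = 1.4142

Step 3 — r_{ij} = s_{ij} / (s_i · s_j):
  r[A,A] = 1 (diagonal).
  r[A,B] = 1.5 / (2.2174 · 2.3805) = 1.5 / 5.2784 = 0.2842
  r[A,C] = -3 / (2.2174 · 1.4142) = -3 / 3.1358 = -0.9567
  r[B,B] = 1 (diagonal).
  r[B,C] = -0.3333 / (2.3805 · 1.4142) = -0.3333 / 3.3665 = -0.099
  r[C,C] = 1 (diagonal).

R is symmetric with unit diagonal. Assembling:

R = [[1, 0.2842, -0.9567],
 [0.2842, 1, -0.099],
 [-0.9567, -0.099, 1]]


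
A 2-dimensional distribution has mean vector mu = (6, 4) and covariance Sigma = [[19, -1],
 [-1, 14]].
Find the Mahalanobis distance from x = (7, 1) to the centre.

Step 1 — centre the observation: (x - mu) = (1, -3).

Step 2 — invert Sigma. det(Sigma) = 19·14 - (-1)² = 265.
  Sigma^{-1} = (1/det) · [[d, -b], [-b, a]] = [[0.0528, 0.0038],
 [0.0038, 0.0717]].

Step 3 — form the quadratic (x - mu)^T · Sigma^{-1} · (x - mu):
  Sigma^{-1} · (x - mu) = (0.0415, -0.2113).
  (x - mu)^T · [Sigma^{-1} · (x - mu)] = (1)·(0.0415) + (-3)·(-0.2113) = 0.6755.

Step 4 — take square root: d = √(0.6755) ≈ 0.8219.

d(x, mu) = √(0.6755) ≈ 0.8219


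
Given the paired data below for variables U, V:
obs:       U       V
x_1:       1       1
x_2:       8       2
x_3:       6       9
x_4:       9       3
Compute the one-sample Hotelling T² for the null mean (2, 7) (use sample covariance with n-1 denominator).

Step 1 — sample mean vector:
  mean(U) = (1 + 8 + 6 + 9) / 4 = 24/4 = 6
  mean(V) = (1 + 2 + 9 + 3) / 4 = 15/4 = 3.75
  x̄ = (6, 3.75),  deviation x̄ - mu_0 = (6, 3.75) - (2, 7) = (4, -3.25).

Step 2 — sample covariance matrix, S[i,j] = (1/(n-1)) · Σ_k (x_{k,i} - mean_i) · (x_{k,j} - mean_j), divisor n-1 = 3:
  S[U,U] = ((-5)·(-5) + (2)·(2) + (0)·(0) + (3)·(3)) / 3 = 38/3 = 12.6667
  S[U,V] = ((-5)·(-2.75) + (2)·(-1.75) + (0)·(5.25) + (3)·(-0.75)) / 3 = 8/3 = 2.6667
  S[V,V] = ((-2.75)·(-2.75) + (-1.75)·(-1.75) + (5.25)·(5.25) + (-0.75)·(-0.75)) / 3 = 38.75/3 = 12.9167
  S = [[12.6667, 2.6667],
 [2.6667, 12.9167]].

Step 3 — invert S. det(S) = 12.6667·12.9167 - (2.6667)² = 156.5.
  S^{-1} = (1/det) · [[d, -b], [-b, a]] = [[0.0825, -0.017],
 [-0.017, 0.0809]].

Step 4 — quadratic form (x̄ - mu_0)^T · S^{-1} · (x̄ - mu_0):
  S^{-1} · (x̄ - mu_0) = (0.3855, -0.3312),
  (x̄ - mu_0)^T · [...] = (4)·(0.3855) + (-3.25)·(-0.3312) = 2.6185.

Step 5 — scale by n: T² = 4 · 2.6185 = 10.4739.

T² ≈ 10.4739


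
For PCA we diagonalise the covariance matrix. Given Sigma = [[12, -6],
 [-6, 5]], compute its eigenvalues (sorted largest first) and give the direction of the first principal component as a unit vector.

Step 1 — characteristic polynomial of 2×2 Sigma:
  det(Sigma - λI) = λ² - trace · λ + det = 0.
  trace = 12 + 5 = 17, det = 12·5 - (-6)² = 24.
Step 2 — discriminant:
  Δ = trace² - 4·det = 289 - 96 = 193.
Step 3 — eigenvalues:
  λ = (trace ± √Δ)/2 = (17 ± 13.8924)/2,
  λ_1 = 15.4462,  λ_2 = 1.5538.

Step 4 — unit eigenvector for λ_1: solve (Sigma - λ_1 I)v = 0. First row:
  (12 - 15.4462)·v_x + (-6)·v_y = 0, i.e. (-3.4462)·v_x + (-6)·v_y = 0,
  so v ∝ (b, λ_1 - a) = (-6, 3.4462); multiply by -1 so the first entry is positive: u = (6, -3.4462).
  ||u|| = √((6)² + (-3.4462)²) = √(47.8764) ≈ 6.9193,
  v_1 = u/||u|| ≈ (0.8671, -0.4981) (||v_1|| = 1).

λ_1 = 15.4462,  λ_2 = 1.5538;  v_1 ≈ (0.8671, -0.4981)


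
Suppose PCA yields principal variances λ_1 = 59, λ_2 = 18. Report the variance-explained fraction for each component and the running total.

Step 1 — total variance = trace(Sigma) = Σ λ_i = 59 + 18 = 77.

Step 2 — fraction explained by component i = λ_i / Σ λ:
  PC1: 59/77 = 0.7662
  PC2: 18/77 = 0.2338

Step 3 — cumulative fraction after k components = (λ_1 + ... + λ_k) / Σ λ:
  k = 1: 59/77 = 0.7662
  k = 2: (59 + 18)/77 = 77/77 = 1

Summary (fraction, with percent):

explained: PC1 0.7662 (76.62%), PC2 0.2338 (23.38%);  cumulative: 0.7662, 1


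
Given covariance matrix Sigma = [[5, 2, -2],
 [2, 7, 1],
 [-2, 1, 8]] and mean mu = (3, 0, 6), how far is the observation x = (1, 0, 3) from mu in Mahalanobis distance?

Step 1 — centre the observation: (x - mu) = (-2, 0, -3).

Step 2 — invert Sigma (cofactor / det for 3×3, or solve directly):
  Sigma^{-1} = [[0.2657, -0.087, 0.0773],
 [-0.087, 0.1739, -0.0435],
 [0.0773, -0.0435, 0.1498]].

Step 3 — form the quadratic (x - mu)^T · Sigma^{-1} · (x - mu):
  Sigma^{-1} · (x - mu) = (-0.7633, 0.3043, -0.6039).
  (x - mu)^T · [Sigma^{-1} · (x - mu)] = (-2)·(-0.7633) + (0)·(0.3043) + (-3)·(-0.6039) = 3.3382.

Step 4 — take square root: d = √(3.3382) ≈ 1.8271.

d(x, mu) = √(3.3382) ≈ 1.8271


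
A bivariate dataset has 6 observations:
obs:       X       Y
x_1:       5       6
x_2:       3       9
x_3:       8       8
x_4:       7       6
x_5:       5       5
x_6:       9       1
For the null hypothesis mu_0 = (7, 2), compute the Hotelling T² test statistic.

Step 1 — sample mean vector:
  mean(X) = (5 + 3 + 8 + 7 + 5 + 9) / 6 = 37/6 = 6.1667
  mean(Y) = (6 + 9 + 8 + 6 + 5 + 1) / 6 = 35/6 = 5.8333
  x̄ = (6.1667, 5.8333),  deviation x̄ - mu_0 = (6.1667, 5.8333) - (7, 2) = (-0.8333, 3.8333).

Step 2 — sample covariance matrix, S[i,j] = (1/(n-1)) · Σ_k (x_{k,i} - mean_i) · (x_{k,j} - mean_j), divisor n-1 = 5:
  S[X,X] = ((-1.1667)·(-1.1667) + (-3.1667)·(-3.1667) + (1.8333)·(1.8333) + (0.8333)·(0.8333) + (-1.1667)·(-1.1667) + (2.8333)·(2.8333)) / 5 = 24.8333/5 = 4.9667
  S[X,Y] = ((-1.1667)·(0.1667) + (-3.1667)·(3.1667) + (1.8333)·(2.1667) + (0.8333)·(0.1667) + (-1.1667)·(-0.8333) + (2.8333)·(-4.8333)) / 5 = -18.8333/5 = -3.7667
  S[Y,Y] = ((0.1667)·(0.1667) + (3.1667)·(3.1667) + (2.1667)·(2.1667) + (0.1667)·(0.1667) + (-0.8333)·(-0.8333) + (-4.8333)·(-4.8333)) / 5 = 38.8333/5 = 7.7667
  S = [[4.9667, -3.7667],
 [-3.7667, 7.7667]].

Step 3 — invert S. det(S) = 4.9667·7.7667 - (-3.7667)² = 24.3867.
  S^{-1} = (1/det) · [[d, -b], [-b, a]] = [[0.3185, 0.1545],
 [0.1545, 0.2037]].

Step 4 — quadratic form (x̄ - mu_0)^T · S^{-1} · (x̄ - mu_0):
  S^{-1} · (x̄ - mu_0) = (0.3267, 0.652),
  (x̄ - mu_0)^T · [...] = (-0.8333)·(0.3267) + (3.8333)·(0.652) = 2.2271.

Step 5 — scale by n: T² = 6 · 2.2271 = 13.3625.

T² ≈ 13.3625


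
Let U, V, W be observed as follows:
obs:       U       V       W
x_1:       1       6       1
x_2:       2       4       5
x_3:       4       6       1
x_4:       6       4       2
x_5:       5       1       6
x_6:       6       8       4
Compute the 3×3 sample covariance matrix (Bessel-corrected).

Step 1 — column means:
  mean(U) = (1 + 2 + 4 + 6 + 5 + 6) / 6 = 24/6 = 4
  mean(V) = (6 + 4 + 6 + 4 + 1 + 8) / 6 = 29/6 = 4.8333
  mean(W) = (1 + 5 + 1 + 2 + 6 + 4) / 6 = 19/6 = 3.1667

Step 2 — sample covariance S[i,j] = (1/(n-1)) · Σ_k (x_{k,i} - mean_i) · (x_{k,j} - mean_j), with n-1 = 5.
  S[U,U] = ((-3)·(-3) + (-2)·(-2) + (0)·(0) + (2)·(2) + (1)·(1) + (2)·(2)) / 5 = 22/5 = 4.4
  S[U,V] = ((-3)·(1.1667) + (-2)·(-0.8333) + (0)·(1.1667) + (2)·(-0.8333) + (1)·(-3.8333) + (2)·(3.1667)) / 5 = -1/5 = -0.2
  S[U,W] = ((-3)·(-2.1667) + (-2)·(1.8333) + (0)·(-2.1667) + (2)·(-1.1667) + (1)·(2.8333) + (2)·(0.8333)) / 5 = 5/5 = 1
  S[V,V] = ((1.1667)·(1.1667) + (-0.8333)·(-0.8333) + (1.1667)·(1.1667) + (-0.8333)·(-0.8333) + (-3.8333)·(-3.8333) + (3.1667)·(3.1667)) / 5 = 28.8333/5 = 5.7667
  S[V,W] = ((1.1667)·(-2.1667) + (-0.8333)·(1.8333) + (1.1667)·(-2.1667) + (-0.8333)·(-1.1667) + (-3.8333)·(2.8333) + (3.1667)·(0.8333)) / 5 = -13.8333/5 = -2.7667
  S[W,W] = ((-2.1667)·(-2.1667) + (1.8333)·(1.8333) + (-2.1667)·(-2.1667) + (-1.1667)·(-1.1667) + (2.8333)·(2.8333) + (0.8333)·(0.8333)) / 5 = 22.8333/5 = 4.5667

S is symmetric (S[j,i] = S[i,j]). Assembling:

S = [[4.4, -0.2, 1],
 [-0.2, 5.7667, -2.7667],
 [1, -2.7667, 4.5667]]


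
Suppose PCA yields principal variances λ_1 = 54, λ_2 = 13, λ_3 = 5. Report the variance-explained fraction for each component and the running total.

Step 1 — total variance = trace(Sigma) = Σ λ_i = 54 + 13 + 5 = 72.

Step 2 — fraction explained by component i = λ_i / Σ λ:
  PC1: 54/72 = 0.75
  PC2: 13/72 = 0.1806
  PC3: 5/72 = 0.0694

Step 3 — cumulative fraction after k components = (λ_1 + ... + λ_k) / Σ λ:
  k = 1: 54/72 = 0.75
  k = 2: (54 + 13)/72 = 67/72 = 0.9306
  k = 3: (54 + 13 + 5)/72 = 72/72 = 1

Summary (fraction, with percent):

explained: PC1 0.75 (75%), PC2 0.1806 (18.06%), PC3 0.0694 (6.94%);  cumulative: 0.75, 0.9306, 1


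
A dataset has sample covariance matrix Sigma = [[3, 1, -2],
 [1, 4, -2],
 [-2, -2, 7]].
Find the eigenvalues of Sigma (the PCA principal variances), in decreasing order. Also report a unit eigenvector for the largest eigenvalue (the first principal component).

Step 1 — characteristic polynomial p(λ) = det(λI - Sigma) = λ³ - tr·λ² + c_1·λ - det, where tr = trace, c_1 = sum of the principal 2×2 minors, det = det(Sigma):
  tr = 3 + 4 + 7 = 14,
  c_1 = (3·4 - (1)²) + (3·7 - (-2)²) + (4·7 - (-2)²) = 11 + 17 + 24 = 52,
  det = 3·(4·7 - (-2)²) - (1)·((1)·7 - (-2)·(-2)) + (-2)·((1)·(-2) - 4·(-2)) = 3·(24) - (1)·(3) + (-2)·(6) = 57.
  So p(λ) = λ³ - 14λ² + 52λ - 57.
Step 2 — look for an integer root (rational root theorem: any rational root is an integer divisor of 57). Testing λ = 3:
  p(3) = 27 - 126 + 156 - 57 = 0  ✓
  Dividing out (λ - 3): p(λ) = (λ - 3)(λ² - 11λ + 19).
Step 3 — remaining eigenvalues from the quadratic λ² - 11λ + 19 = 0:
  Δ = 11² - 4·19 = 121 - 76 = 45,  λ = (11 ± √45)/2 = (11 ± 6.7082)/2 ≈ 8.8541 or 2.1459.
  Sorted: λ_1 = 8.8541,  λ_2 = 3,  λ_3 = 2.1459  (check: sum = 14 = tr ✓).

Step 4 — unit eigenvector for λ_1 ≈ 8.8541: v spans the null space of (Sigma - λ_1 I), whose rows are
  r_1 = (-5.8541, 1, -2),  r_2 = (1, -4.8541, -2),  r_3 = (-2, -2, -1.8541).
  v is orthogonal to every row, so take v ∝ r_1 × r_2 = ((1)·(-2) - (-2)·(-4.8541), (-2)·(1) - (-5.8541)·(-2), (-5.8541)·(-4.8541) - (1)·(1)) ≈ (-11.7082, -13.7082, 27.4164).
  Rescale (multiply by -1 so the first nonzero entry is positive): u = (11.7082, 13.7082, -27.4164).
  ||u|| = √((11.7082)² + (13.7082)² + (-27.4164)²) = √(1076.6563) ≈ 32.8124,  v_1 = u/||u|| ≈ (0.3568, 0.4178, -0.8355) (||v_1|| = 1).

λ_1 = 8.8541,  λ_2 = 3,  λ_3 = 2.1459;  v_1 ≈ (0.3568, 0.4178, -0.8355)


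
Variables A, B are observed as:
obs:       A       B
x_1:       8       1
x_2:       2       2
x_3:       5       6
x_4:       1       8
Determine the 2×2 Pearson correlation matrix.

Step 1 — column means:
  mean(A) = (8 + 2 + 5 + 1) / 4 = 16/4 = 4
  mean(B) = (1 + 2 + 6 + 8) / 4 = 17/4 = 4.25

Step 2 — sample variances and covariances s[i,j] = (1/(n-1)) · Σ_k (x_{k,i} - mean_i) · (x_{k,j} - mean_j), with n-1 = 3:
  s[A,A] = ((4)·(4) + (-2)·(-2) + (1)·(1) + (-3)·(-3)) / 3 = 30/3 = 10
  s[A,B] = ((4)·(-3.25) + (-2)·(-2.25) + (1)·(1.75) + (-3)·(3.75)) / 3 = -18/3 = -6
  s[B,B] = ((-3.25)·(-3.25) + (-2.25)·(-2.25) + (1.75)·(1.75) + (3.75)·(3.75)) / 3 = 32.75/3 = 10.9167
  Sample standard deviations s_i = √(s[i,i]):
  s(A) = √(10) = 3.1623
  s(B) = √(10.9167) = 3.304

Step 3 — r_{ij} = s_{ij} / (s_i · s_j):
  r[A,A] = 1 (diagonal).
  r[A,B] = -6 / (3.1623 · 3.304) = -6 / 10.4483 = -0.5743
  r[B,B] = 1 (diagonal).

R is symmetric with unit diagonal. Assembling:

R = [[1, -0.5743],
 [-0.5743, 1]]


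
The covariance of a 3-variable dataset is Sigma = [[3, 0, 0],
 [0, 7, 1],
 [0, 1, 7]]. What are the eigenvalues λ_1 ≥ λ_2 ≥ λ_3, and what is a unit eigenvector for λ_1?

Step 1 — characteristic polynomial p(λ) = det(λI - Sigma) = λ³ - tr·λ² + c_1·λ - det, where tr = trace, c_1 = sum of the principal 2×2 minors, det = det(Sigma):
  tr = 3 + 7 + 7 = 17,
  c_1 = (3·7 - (0)²) + (3·7 - (0)²) + (7·7 - (1)²) = 21 + 21 + 48 = 90,
  det = 3·(7·7 - (1)²) - (0)·((0)·7 - (1)·(0)) + (0)·((0)·(1) - 7·(0)) = 3·(48) - (0)·(0) + (0)·(0) = 144.
  So p(λ) = λ³ - 17λ² + 90λ - 144.
Step 2 — look for an integer root (rational root theorem: any rational root is an integer divisor of 144). Testing λ = 3:
  p(3) = 27 - 153 + 270 - 144 = 0  ✓
  Dividing out (λ - 3): p(λ) = (λ - 3)(λ² - 14λ + 48).
Step 3 — remaining eigenvalues from the quadratic λ² - 14λ + 48 = 0:
  Δ = 14² - 4·48 = 196 - 192 = 4,  λ = (14 ± √4)/2 = (14 ± 2)/2 = 8 or 6.
  Sorted: λ_1 = 8,  λ_2 = 6,  λ_3 = 3  (check: sum = 17 = tr ✓).

Step 4 — unit eigenvector for λ_1 = 8: v spans the null space of (Sigma - λ_1 I), whose rows are
  r_1 = (-5, 0, 0),  r_2 = (0, -1, 1),  r_3 = (0, 1, -1).
  v is orthogonal to every row, so take v ∝ r_1 × r_2 = ((0)·(1) - (0)·(-1), (0)·(0) - (-5)·(1), (-5)·(-1) - (0)·(0)) = (0, 5, 5).
  Rescale (divide by 5): u = (0, 1, 1).
  ||u|| = √((0)² + (1)² + (1)²) = √(2) ≈ 1.4142,  v_1 = u/||u|| ≈ (0, 0.7071, 0.7071) (||v_1|| = 1).

λ_1 = 8,  λ_2 = 6,  λ_3 = 3;  v_1 ≈ (0, 0.7071, 0.7071)


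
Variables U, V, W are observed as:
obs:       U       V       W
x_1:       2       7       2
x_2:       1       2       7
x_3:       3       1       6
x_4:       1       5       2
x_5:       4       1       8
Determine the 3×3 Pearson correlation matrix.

Step 1 — column means:
  mean(U) = (2 + 1 + 3 + 1 + 4) / 5 = 11/5 = 2.2
  mean(V) = (7 + 2 + 1 + 5 + 1) / 5 = 16/5 = 3.2
  mean(W) = (2 + 7 + 6 + 2 + 8) / 5 = 25/5 = 5

Step 2 — sample variances and covariances s[i,j] = (1/(n-1)) · Σ_k (x_{k,i} - mean_i) · (x_{k,j} - mean_j), with n-1 = 4:
  s[U,U] = ((-0.2)·(-0.2) + (-1.2)·(-1.2) + (0.8)·(0.8) + (-1.2)·(-1.2) + (1.8)·(1.8)) / 4 = 6.8/4 = 1.7
  s[U,V] = ((-0.2)·(3.8) + (-1.2)·(-1.2) + (0.8)·(-2.2) + (-1.2)·(1.8) + (1.8)·(-2.2)) / 4 = -7.2/4 = -1.8
  s[U,W] = ((-0.2)·(-3) + (-1.2)·(2) + (0.8)·(1) + (-1.2)·(-3) + (1.8)·(3)) / 4 = 8/4 = 2
  s[V,V] = ((3.8)·(3.8) + (-1.2)·(-1.2) + (-2.2)·(-2.2) + (1.8)·(1.8) + (-2.2)·(-2.2)) / 4 = 28.8/4 = 7.2
  s[V,W] = ((3.8)·(-3) + (-1.2)·(2) + (-2.2)·(1) + (1.8)·(-3) + (-2.2)·(3)) / 4 = -28/4 = -7
  s[W,W] = ((-3)·(-3) + (2)·(2) + (1)·(1) + (-3)·(-3) + (3)·(3)) / 4 = 32/4 = 8
  Sample standard deviations s_i = √(s[i,i]):
  s(U) = √(1.7) = 1.3038
  s(V) = √(7.2) = 2.6833
  s(W) = √(8) = 2.8284

Step 3 — r_{ij} = s_{ij} / (s_i · s_j):
  r[U,U] = 1 (diagonal).
  r[U,V] = -1.8 / (1.3038 · 2.6833) = -1.8 / 3.4986 = -0.5145
  r[U,W] = 2 / (1.3038 · 2.8284) = 2 / 3.6878 = 0.5423
  r[V,V] = 1 (diagonal).
  r[V,W] = -7 / (2.6833 · 2.8284) = -7 / 7.5895 = -0.9223
  r[W,W] = 1 (diagonal).

R is symmetric with unit diagonal. Assembling:

R = [[1, -0.5145, 0.5423],
 [-0.5145, 1, -0.9223],
 [0.5423, -0.9223, 1]]


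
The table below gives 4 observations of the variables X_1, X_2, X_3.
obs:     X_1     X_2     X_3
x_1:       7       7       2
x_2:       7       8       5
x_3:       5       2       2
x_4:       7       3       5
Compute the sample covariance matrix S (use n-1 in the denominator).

Step 1 — column means:
  mean(X_1) = (7 + 7 + 5 + 7) / 4 = 26/4 = 6.5
  mean(X_2) = (7 + 8 + 2 + 3) / 4 = 20/4 = 5
  mean(X_3) = (2 + 5 + 2 + 5) / 4 = 14/4 = 3.5

Step 2 — sample covariance S[i,j] = (1/(n-1)) · Σ_k (x_{k,i} - mean_i) · (x_{k,j} - mean_j), with n-1 = 3.
  S[X_1,X_1] = ((0.5)·(0.5) + (0.5)·(0.5) + (-1.5)·(-1.5) + (0.5)·(0.5)) / 3 = 3/3 = 1
  S[X_1,X_2] = ((0.5)·(2) + (0.5)·(3) + (-1.5)·(-3) + (0.5)·(-2)) / 3 = 6/3 = 2
  S[X_1,X_3] = ((0.5)·(-1.5) + (0.5)·(1.5) + (-1.5)·(-1.5) + (0.5)·(1.5)) / 3 = 3/3 = 1
  S[X_2,X_2] = ((2)·(2) + (3)·(3) + (-3)·(-3) + (-2)·(-2)) / 3 = 26/3 = 8.6667
  S[X_2,X_3] = ((2)·(-1.5) + (3)·(1.5) + (-3)·(-1.5) + (-2)·(1.5)) / 3 = 3/3 = 1
  S[X_3,X_3] = ((-1.5)·(-1.5) + (1.5)·(1.5) + (-1.5)·(-1.5) + (1.5)·(1.5)) / 3 = 9/3 = 3

S is symmetric (S[j,i] = S[i,j]). Assembling:

S = [[1, 2, 1],
 [2, 8.6667, 1],
 [1, 1, 3]]


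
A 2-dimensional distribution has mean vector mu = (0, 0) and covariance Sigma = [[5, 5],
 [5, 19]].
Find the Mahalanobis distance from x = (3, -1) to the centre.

Step 1 — centre the observation: (x - mu) = (3, -1).

Step 2 — invert Sigma. det(Sigma) = 5·19 - (5)² = 70.
  Sigma^{-1} = (1/det) · [[d, -b], [-b, a]] = [[0.2714, -0.0714],
 [-0.0714, 0.0714]].

Step 3 — form the quadratic (x - mu)^T · Sigma^{-1} · (x - mu):
  Sigma^{-1} · (x - mu) = (0.8857, -0.2857).
  (x - mu)^T · [Sigma^{-1} · (x - mu)] = (3)·(0.8857) + (-1)·(-0.2857) = 2.9429.

Step 4 — take square root: d = √(2.9429) ≈ 1.7155.

d(x, mu) = √(2.9429) ≈ 1.7155


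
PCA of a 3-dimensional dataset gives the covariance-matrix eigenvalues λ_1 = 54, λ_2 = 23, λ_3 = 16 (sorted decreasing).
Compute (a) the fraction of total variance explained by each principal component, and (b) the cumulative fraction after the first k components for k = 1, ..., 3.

Step 1 — total variance = trace(Sigma) = Σ λ_i = 54 + 23 + 16 = 93.

Step 2 — fraction explained by component i = λ_i / Σ λ:
  PC1: 54/93 = 0.5806
  PC2: 23/93 = 0.2473
  PC3: 16/93 = 0.172

Step 3 — cumulative fraction after k components = (λ_1 + ... + λ_k) / Σ λ:
  k = 1: 54/93 = 0.5806
  k = 2: (54 + 23)/93 = 77/93 = 0.828
  k = 3: (54 + 23 + 16)/93 = 93/93 = 1

Summary (fraction, with percent):

explained: PC1 0.5806 (58.06%), PC2 0.2473 (24.73%), PC3 0.172 (17.2%);  cumulative: 0.5806, 0.828, 1


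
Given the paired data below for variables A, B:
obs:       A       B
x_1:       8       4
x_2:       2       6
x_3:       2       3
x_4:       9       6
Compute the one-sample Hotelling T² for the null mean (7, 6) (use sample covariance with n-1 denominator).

Step 1 — sample mean vector:
  mean(A) = (8 + 2 + 2 + 9) / 4 = 21/4 = 5.25
  mean(B) = (4 + 6 + 3 + 6) / 4 = 19/4 = 4.75
  x̄ = (5.25, 4.75),  deviation x̄ - mu_0 = (5.25, 4.75) - (7, 6) = (-1.75, -1.25).

Step 2 — sample covariance matrix, S[i,j] = (1/(n-1)) · Σ_k (x_{k,i} - mean_i) · (x_{k,j} - mean_j), divisor n-1 = 3:
  S[A,A] = ((2.75)·(2.75) + (-3.25)·(-3.25) + (-3.25)·(-3.25) + (3.75)·(3.75)) / 3 = 42.75/3 = 14.25
  S[A,B] = ((2.75)·(-0.75) + (-3.25)·(1.25) + (-3.25)·(-1.75) + (3.75)·(1.25)) / 3 = 4.25/3 = 1.4167
  S[B,B] = ((-0.75)·(-0.75) + (1.25)·(1.25) + (-1.75)·(-1.75) + (1.25)·(1.25)) / 3 = 6.75/3 = 2.25
  S = [[14.25, 1.4167],
 [1.4167, 2.25]].

Step 3 — invert S. det(S) = 14.25·2.25 - (1.4167)² = 30.0556.
  S^{-1} = (1/det) · [[d, -b], [-b, a]] = [[0.0749, -0.0471],
 [-0.0471, 0.4741]].

Step 4 — quadratic form (x̄ - mu_0)^T · S^{-1} · (x̄ - mu_0):
  S^{-1} · (x̄ - mu_0) = (-0.0721, -0.5102),
  (x̄ - mu_0)^T · [...] = (-1.75)·(-0.0721) + (-1.25)·(-0.5102) = 0.7639.

Step 5 — scale by n: T² = 4 · 0.7639 = 3.0555.

T² ≈ 3.0555


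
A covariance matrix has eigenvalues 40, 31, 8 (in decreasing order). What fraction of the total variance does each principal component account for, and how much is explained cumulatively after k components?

Step 1 — total variance = trace(Sigma) = Σ λ_i = 40 + 31 + 8 = 79.

Step 2 — fraction explained by component i = λ_i / Σ λ:
  PC1: 40/79 = 0.5063
  PC2: 31/79 = 0.3924
  PC3: 8/79 = 0.1013

Step 3 — cumulative fraction after k components = (λ_1 + ... + λ_k) / Σ λ:
  k = 1: 40/79 = 0.5063
  k = 2: (40 + 31)/79 = 71/79 = 0.8987
  k = 3: (40 + 31 + 8)/79 = 79/79 = 1

Summary (fraction, with percent):

explained: PC1 0.5063 (50.63%), PC2 0.3924 (39.24%), PC3 0.1013 (10.13%);  cumulative: 0.5063, 0.8987, 1


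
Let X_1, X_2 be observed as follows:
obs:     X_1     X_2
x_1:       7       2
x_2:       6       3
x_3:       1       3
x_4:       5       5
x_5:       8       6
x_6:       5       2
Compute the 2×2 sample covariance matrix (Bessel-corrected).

Step 1 — column means:
  mean(X_1) = (7 + 6 + 1 + 5 + 8 + 5) / 6 = 32/6 = 5.3333
  mean(X_2) = (2 + 3 + 3 + 5 + 6 + 2) / 6 = 21/6 = 3.5

Step 2 — sample covariance S[i,j] = (1/(n-1)) · Σ_k (x_{k,i} - mean_i) · (x_{k,j} - mean_j), with n-1 = 5.
  S[X_1,X_1] = ((1.6667)·(1.6667) + (0.6667)·(0.6667) + (-4.3333)·(-4.3333) + (-0.3333)·(-0.3333) + (2.6667)·(2.6667) + (-0.3333)·(-0.3333)) / 5 = 29.3333/5 = 5.8667
  S[X_1,X_2] = ((1.6667)·(-1.5) + (0.6667)·(-0.5) + (-4.3333)·(-0.5) + (-0.3333)·(1.5) + (2.6667)·(2.5) + (-0.3333)·(-1.5)) / 5 = 6/5 = 1.2
  S[X_2,X_2] = ((-1.5)·(-1.5) + (-0.5)·(-0.5) + (-0.5)·(-0.5) + (1.5)·(1.5) + (2.5)·(2.5) + (-1.5)·(-1.5)) / 5 = 13.5/5 = 2.7

S is symmetric (S[j,i] = S[i,j]). Assembling:

S = [[5.8667, 1.2],
 [1.2, 2.7]]


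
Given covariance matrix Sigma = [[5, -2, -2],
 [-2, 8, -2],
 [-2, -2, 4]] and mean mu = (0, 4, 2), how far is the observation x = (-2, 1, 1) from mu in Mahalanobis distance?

Step 1 — centre the observation: (x - mu) = (-2, -3, -1).

Step 2 — invert Sigma (cofactor / det for 3×3, or solve directly):
  Sigma^{-1} = [[0.3684, 0.1579, 0.2632],
 [0.1579, 0.2105, 0.1842],
 [0.2632, 0.1842, 0.4737]].

Step 3 — form the quadratic (x - mu)^T · Sigma^{-1} · (x - mu):
  Sigma^{-1} · (x - mu) = (-1.4737, -1.1316, -1.5526).
  (x - mu)^T · [Sigma^{-1} · (x - mu)] = (-2)·(-1.4737) + (-3)·(-1.1316) + (-1)·(-1.5526) = 7.8947.

Step 4 — take square root: d = √(7.8947) ≈ 2.8098.

d(x, mu) = √(7.8947) ≈ 2.8098


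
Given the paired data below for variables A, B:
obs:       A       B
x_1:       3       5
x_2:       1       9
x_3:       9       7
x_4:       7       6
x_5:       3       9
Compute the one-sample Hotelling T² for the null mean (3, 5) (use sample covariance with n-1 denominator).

Step 1 — sample mean vector:
  mean(A) = (3 + 1 + 9 + 7 + 3) / 5 = 23/5 = 4.6
  mean(B) = (5 + 9 + 7 + 6 + 9) / 5 = 36/5 = 7.2
  x̄ = (4.6, 7.2),  deviation x̄ - mu_0 = (4.6, 7.2) - (3, 5) = (1.6, 2.2).

Step 2 — sample covariance matrix, S[i,j] = (1/(n-1)) · Σ_k (x_{k,i} - mean_i) · (x_{k,j} - mean_j), divisor n-1 = 4:
  S[A,A] = ((-1.6)·(-1.6) + (-3.6)·(-3.6) + (4.4)·(4.4) + (2.4)·(2.4) + (-1.6)·(-1.6)) / 4 = 43.2/4 = 10.8
  S[A,B] = ((-1.6)·(-2.2) + (-3.6)·(1.8) + (4.4)·(-0.2) + (2.4)·(-1.2) + (-1.6)·(1.8)) / 4 = -9.6/4 = -2.4
  S[B,B] = ((-2.2)·(-2.2) + (1.8)·(1.8) + (-0.2)·(-0.2) + (-1.2)·(-1.2) + (1.8)·(1.8)) / 4 = 12.8/4 = 3.2
  S = [[10.8, -2.4],
 [-2.4, 3.2]].

Step 3 — invert S. det(S) = 10.8·3.2 - (-2.4)² = 28.8.
  S^{-1} = (1/det) · [[d, -b], [-b, a]] = [[0.1111, 0.0833],
 [0.0833, 0.375]].

Step 4 — quadratic form (x̄ - mu_0)^T · S^{-1} · (x̄ - mu_0):
  S^{-1} · (x̄ - mu_0) = (0.3611, 0.9583),
  (x̄ - mu_0)^T · [...] = (1.6)·(0.3611) + (2.2)·(0.9583) = 2.6861.

Step 5 — scale by n: T² = 5 · 2.6861 = 13.4306.

T² ≈ 13.4306


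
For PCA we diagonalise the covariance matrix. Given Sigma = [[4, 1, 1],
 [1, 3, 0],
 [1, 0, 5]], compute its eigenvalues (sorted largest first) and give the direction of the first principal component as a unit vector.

Step 1 — characteristic polynomial p(λ) = det(λI - Sigma) = λ³ - tr·λ² + c_1·λ - det, where tr = trace, c_1 = sum of the principal 2×2 minors, det = det(Sigma):
  tr = 4 + 3 + 5 = 12,
  c_1 = (4·3 - (1)²) + (4·5 - (1)²) + (3·5 - (0)²) = 11 + 19 + 15 = 45,
  det = 4·(3·5 - (0)²) - (1)·((1)·5 - (0)·(1)) + (1)·((1)·(0) - 3·(1)) = 4·(15) - (1)·(5) + (1)·(-3) = 52.
  So p(λ) = λ³ - 12λ² + 45λ - 52.
Step 2 — look for an integer root (rational root theorem: any rational root is an integer divisor of 52). Testing λ = 4:
  p(4) = 64 - 192 + 180 - 52 = 0  ✓
  Dividing out (λ - 4): p(λ) = (λ - 4)(λ² - 8λ + 13).
Step 3 — remaining eigenvalues from the quadratic λ² - 8λ + 13 = 0:
  Δ = 8² - 4·13 = 64 - 52 = 12,  λ = (8 ± √12)/2 = (8 ± 3.4641)/2 ≈ 5.7321 or 2.2679.
  Sorted: λ_1 = 5.7321,  λ_2 = 4,  λ_3 = 2.2679  (check: sum = 12 = tr ✓).

Step 4 — unit eigenvector for λ_1 ≈ 5.7321: v spans the null space of (Sigma - λ_1 I), whose rows are
  r_1 = (-1.7321, 1, 1),  r_2 = (1, -2.7321, 0),  r_3 = (1, 0, -0.7321).
  v is orthogonal to every row, so take v ∝ r_1 × r_2 = ((1)·(0) - (1)·(-2.7321), (1)·(1) - (-1.7321)·(0), (-1.7321)·(-2.7321) - (1)·(1)) ≈ (2.7321, 1, 3.7321).
  Let u = (2.7321, 1, 3.7321).
  ||u|| = √((2.7321)² + (1)² + (3.7321)²) = √(22.3923) ≈ 4.7321,  v_1 = u/||u|| ≈ (0.5774, 0.2113, 0.7887) (||v_1|| = 1).

λ_1 = 5.7321,  λ_2 = 4,  λ_3 = 2.2679;  v_1 ≈ (0.5774, 0.2113, 0.7887)


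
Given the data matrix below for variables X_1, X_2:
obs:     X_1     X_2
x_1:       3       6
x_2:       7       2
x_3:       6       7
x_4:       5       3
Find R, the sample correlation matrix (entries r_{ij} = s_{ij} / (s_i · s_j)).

Step 1 — column means:
  mean(X_1) = (3 + 7 + 6 + 5) / 4 = 21/4 = 5.25
  mean(X_2) = (6 + 2 + 7 + 3) / 4 = 18/4 = 4.5

Step 2 — sample variances and covariances s[i,j] = (1/(n-1)) · Σ_k (x_{k,i} - mean_i) · (x_{k,j} - mean_j), with n-1 = 3:
  s[X_1,X_1] = ((-2.25)·(-2.25) + (1.75)·(1.75) + (0.75)·(0.75) + (-0.25)·(-0.25)) / 3 = 8.75/3 = 2.9167
  s[X_1,X_2] = ((-2.25)·(1.5) + (1.75)·(-2.5) + (0.75)·(2.5) + (-0.25)·(-1.5)) / 3 = -5.5/3 = -1.8333
  s[X_2,X_2] = ((1.5)·(1.5) + (-2.5)·(-2.5) + (2.5)·(2.5) + (-1.5)·(-1.5)) / 3 = 17/3 = 5.6667
  Sample standard deviations s_i = √(s[i,i]):
  s(X_1) = √(2.9167) = 1.7078
  s(X_2) = √(5.6667) = 2.3805

Step 3 — r_{ij} = s_{ij} / (s_i · s_j):
  r[X_1,X_1] = 1 (diagonal).
  r[X_1,X_2] = -1.8333 / (1.7078 · 2.3805) = -1.8333 / 4.0654 = -0.451
  r[X_2,X_2] = 1 (diagonal).

R is symmetric with unit diagonal. Assembling:

R = [[1, -0.451],
 [-0.451, 1]]


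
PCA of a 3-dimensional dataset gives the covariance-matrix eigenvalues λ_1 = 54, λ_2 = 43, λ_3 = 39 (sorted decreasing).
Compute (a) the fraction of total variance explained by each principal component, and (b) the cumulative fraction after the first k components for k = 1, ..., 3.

Step 1 — total variance = trace(Sigma) = Σ λ_i = 54 + 43 + 39 = 136.

Step 2 — fraction explained by component i = λ_i / Σ λ:
  PC1: 54/136 = 0.3971
  PC2: 43/136 = 0.3162
  PC3: 39/136 = 0.2868

Step 3 — cumulative fraction after k components = (λ_1 + ... + λ_k) / Σ λ:
  k = 1: 54/136 = 0.3971
  k = 2: (54 + 43)/136 = 97/136 = 0.7132
  k = 3: (54 + 43 + 39)/136 = 136/136 = 1

Summary (fraction, with percent):

explained: PC1 0.3971 (39.71%), PC2 0.3162 (31.62%), PC3 0.2868 (28.68%);  cumulative: 0.3971, 0.7132, 1


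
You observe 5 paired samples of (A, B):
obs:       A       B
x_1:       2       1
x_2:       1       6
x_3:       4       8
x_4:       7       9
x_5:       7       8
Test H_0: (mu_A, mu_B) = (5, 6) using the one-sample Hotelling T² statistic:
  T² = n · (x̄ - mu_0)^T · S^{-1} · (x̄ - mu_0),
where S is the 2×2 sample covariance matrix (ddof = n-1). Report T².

Step 1 — sample mean vector:
  mean(A) = (2 + 1 + 4 + 7 + 7) / 5 = 21/5 = 4.2
  mean(B) = (1 + 6 + 8 + 9 + 8) / 5 = 32/5 = 6.4
  x̄ = (4.2, 6.4),  deviation x̄ - mu_0 = (4.2, 6.4) - (5, 6) = (-0.8, 0.4).

Step 2 — sample covariance matrix, S[i,j] = (1/(n-1)) · Σ_k (x_{k,i} - mean_i) · (x_{k,j} - mean_j), divisor n-1 = 4:
  S[A,A] = ((-2.2)·(-2.2) + (-3.2)·(-3.2) + (-0.2)·(-0.2) + (2.8)·(2.8) + (2.8)·(2.8)) / 4 = 30.8/4 = 7.7
  S[A,B] = ((-2.2)·(-5.4) + (-3.2)·(-0.4) + (-0.2)·(1.6) + (2.8)·(2.6) + (2.8)·(1.6)) / 4 = 24.6/4 = 6.15
  S[B,B] = ((-5.4)·(-5.4) + (-0.4)·(-0.4) + (1.6)·(1.6) + (2.6)·(2.6) + (1.6)·(1.6)) / 4 = 41.2/4 = 10.3
  S = [[7.7, 6.15],
 [6.15, 10.3]].

Step 3 — invert S. det(S) = 7.7·10.3 - (6.15)² = 41.4875.
  S^{-1} = (1/det) · [[d, -b], [-b, a]] = [[0.2483, -0.1482],
 [-0.1482, 0.1856]].

Step 4 — quadratic form (x̄ - mu_0)^T · S^{-1} · (x̄ - mu_0):
  S^{-1} · (x̄ - mu_0) = (-0.2579, 0.1928),
  (x̄ - mu_0)^T · [...] = (-0.8)·(-0.2579) + (0.4)·(0.1928) = 0.2835.

Step 5 — scale by n: T² = 5 · 0.2835 = 1.4173.

T² ≈ 1.4173


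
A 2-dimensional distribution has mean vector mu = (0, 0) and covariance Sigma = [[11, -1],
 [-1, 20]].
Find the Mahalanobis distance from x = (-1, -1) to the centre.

Step 1 — centre the observation: (x - mu) = (-1, -1).

Step 2 — invert Sigma. det(Sigma) = 11·20 - (-1)² = 219.
  Sigma^{-1} = (1/det) · [[d, -b], [-b, a]] = [[0.0913, 0.0046],
 [0.0046, 0.0502]].

Step 3 — form the quadratic (x - mu)^T · Sigma^{-1} · (x - mu):
  Sigma^{-1} · (x - mu) = (-0.0959, -0.0548).
  (x - mu)^T · [Sigma^{-1} · (x - mu)] = (-1)·(-0.0959) + (-1)·(-0.0548) = 0.1507.

Step 4 — take square root: d = √(0.1507) ≈ 0.3882.

d(x, mu) = √(0.1507) ≈ 0.3882


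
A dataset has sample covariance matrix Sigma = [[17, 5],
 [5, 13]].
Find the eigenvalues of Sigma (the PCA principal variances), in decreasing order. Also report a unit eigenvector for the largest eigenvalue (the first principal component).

Step 1 — characteristic polynomial of 2×2 Sigma:
  det(Sigma - λI) = λ² - trace · λ + det = 0.
  trace = 17 + 13 = 30, det = 17·13 - (5)² = 196.
Step 2 — discriminant:
  Δ = trace² - 4·det = 900 - 784 = 116.
Step 3 — eigenvalues:
  λ = (trace ± √Δ)/2 = (30 ± 10.7703)/2,
  λ_1 = 20.3852,  λ_2 = 9.6148.

Step 4 — unit eigenvector for λ_1: solve (Sigma - λ_1 I)v = 0. First row:
  (17 - 20.3852)·v_x + (5)·v_y = 0, i.e. (-3.3852)·v_x + (5)·v_y = 0,
  so v ∝ (b, λ_1 - a) = (5, 3.3852) = u.
  ||u|| = √((5)² + (3.3852)²) = √(36.4593) ≈ 6.0382,
  v_1 = u/||u|| ≈ (0.8281, 0.5606) (||v_1|| = 1).

λ_1 = 20.3852,  λ_2 = 9.6148;  v_1 ≈ (0.8281, 0.5606)


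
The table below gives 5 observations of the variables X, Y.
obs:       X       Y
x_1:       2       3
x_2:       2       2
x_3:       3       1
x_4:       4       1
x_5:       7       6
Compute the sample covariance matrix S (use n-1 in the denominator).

Step 1 — column means:
  mean(X) = (2 + 2 + 3 + 4 + 7) / 5 = 18/5 = 3.6
  mean(Y) = (3 + 2 + 1 + 1 + 6) / 5 = 13/5 = 2.6

Step 2 — sample covariance S[i,j] = (1/(n-1)) · Σ_k (x_{k,i} - mean_i) · (x_{k,j} - mean_j), with n-1 = 4.
  S[X,X] = ((-1.6)·(-1.6) + (-1.6)·(-1.6) + (-0.6)·(-0.6) + (0.4)·(0.4) + (3.4)·(3.4)) / 4 = 17.2/4 = 4.3
  S[X,Y] = ((-1.6)·(0.4) + (-1.6)·(-0.6) + (-0.6)·(-1.6) + (0.4)·(-1.6) + (3.4)·(3.4)) / 4 = 12.2/4 = 3.05
  S[Y,Y] = ((0.4)·(0.4) + (-0.6)·(-0.6) + (-1.6)·(-1.6) + (-1.6)·(-1.6) + (3.4)·(3.4)) / 4 = 17.2/4 = 4.3

S is symmetric (S[j,i] = S[i,j]). Assembling:

S = [[4.3, 3.05],
 [3.05, 4.3]]


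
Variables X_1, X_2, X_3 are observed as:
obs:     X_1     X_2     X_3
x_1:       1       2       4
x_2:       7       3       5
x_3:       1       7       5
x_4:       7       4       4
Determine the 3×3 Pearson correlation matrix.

Step 1 — column means:
  mean(X_1) = (1 + 7 + 1 + 7) / 4 = 16/4 = 4
  mean(X_2) = (2 + 3 + 7 + 4) / 4 = 16/4 = 4
  mean(X_3) = (4 + 5 + 5 + 4) / 4 = 18/4 = 4.5

Step 2 — sample variances and covariances s[i,j] = (1/(n-1)) · Σ_k (x_{k,i} - mean_i) · (x_{k,j} - mean_j), with n-1 = 3:
  s[X_1,X_1] = ((-3)·(-3) + (3)·(3) + (-3)·(-3) + (3)·(3)) / 3 = 36/3 = 12
  s[X_1,X_2] = ((-3)·(-2) + (3)·(-1) + (-3)·(3) + (3)·(0)) / 3 = -6/3 = -2
  s[X_1,X_3] = ((-3)·(-0.5) + (3)·(0.5) + (-3)·(0.5) + (3)·(-0.5)) / 3 = 0/3 = 0
  s[X_2,X_2] = ((-2)·(-2) + (-1)·(-1) + (3)·(3) + (0)·(0)) / 3 = 14/3 = 4.6667
  s[X_2,X_3] = ((-2)·(-0.5) + (-1)·(0.5) + (3)·(0.5) + (0)·(-0.5)) / 3 = 2/3 = 0.6667
  s[X_3,X_3] = ((-0.5)·(-0.5) + (0.5)·(0.5) + (0.5)·(0.5) + (-0.5)·(-0.5)) / 3 = 1/3 = 0.3333
  Sample standard deviations s_i = √(s[i,i]):
  s(X_1) = √(12) = 3.4641
  s(X_2) = √(4.6667) = 2.1602
  s(X_3) = √(0.3333) = 0.5774

Step 3 — r_{ij} = s_{ij} / (s_i · s_j):
  r[X_1,X_1] = 1 (diagonal).
  r[X_1,X_2] = -2 / (3.4641 · 2.1602) = -2 / 7.4833 = -0.2673
  r[X_1,X_3] = 0 / (3.4641 · 0.5774) = 0 / 2 = 0
  r[X_2,X_2] = 1 (diagonal).
  r[X_2,X_3] = 0.6667 / (2.1602 · 0.5774) = 0.6667 / 1.2472 = 0.5345
  r[X_3,X_3] = 1 (diagonal).

R is symmetric with unit diagonal. Assembling:

R = [[1, -0.2673, 0],
 [-0.2673, 1, 0.5345],
 [0, 0.5345, 1]]


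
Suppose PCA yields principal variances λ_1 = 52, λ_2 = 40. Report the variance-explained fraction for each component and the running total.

Step 1 — total variance = trace(Sigma) = Σ λ_i = 52 + 40 = 92.

Step 2 — fraction explained by component i = λ_i / Σ λ:
  PC1: 52/92 = 0.5652
  PC2: 40/92 = 0.4348

Step 3 — cumulative fraction after k components = (λ_1 + ... + λ_k) / Σ λ:
  k = 1: 52/92 = 0.5652
  k = 2: (52 + 40)/92 = 92/92 = 1

Summary (fraction, with percent):

explained: PC1 0.5652 (56.52%), PC2 0.4348 (43.48%);  cumulative: 0.5652, 1


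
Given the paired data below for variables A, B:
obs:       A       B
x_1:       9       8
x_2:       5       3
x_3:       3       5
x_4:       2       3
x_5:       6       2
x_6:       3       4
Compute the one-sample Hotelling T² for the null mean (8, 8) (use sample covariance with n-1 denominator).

Step 1 — sample mean vector:
  mean(A) = (9 + 5 + 3 + 2 + 6 + 3) / 6 = 28/6 = 4.6667
  mean(B) = (8 + 3 + 5 + 3 + 2 + 4) / 6 = 25/6 = 4.1667
  x̄ = (4.6667, 4.1667),  deviation x̄ - mu_0 = (4.6667, 4.1667) - (8, 8) = (-3.3333, -3.8333).

Step 2 — sample covariance matrix, S[i,j] = (1/(n-1)) · Σ_k (x_{k,i} - mean_i) · (x_{k,j} - mean_j), divisor n-1 = 5:
  S[A,A] = ((4.3333)·(4.3333) + (0.3333)·(0.3333) + (-1.6667)·(-1.6667) + (-2.6667)·(-2.6667) + (1.3333)·(1.3333) + (-1.6667)·(-1.6667)) / 5 = 33.3333/5 = 6.6667
  S[A,B] = ((4.3333)·(3.8333) + (0.3333)·(-1.1667) + (-1.6667)·(0.8333) + (-2.6667)·(-1.1667) + (1.3333)·(-2.1667) + (-1.6667)·(-0.1667)) / 5 = 15.3333/5 = 3.0667
  S[B,B] = ((3.8333)·(3.8333) + (-1.1667)·(-1.1667) + (0.8333)·(0.8333) + (-1.1667)·(-1.1667) + (-2.1667)·(-2.1667) + (-0.1667)·(-0.1667)) / 5 = 22.8333/5 = 4.5667
  S = [[6.6667, 3.0667],
 [3.0667, 4.5667]].

Step 3 — invert S. det(S) = 6.6667·4.5667 - (3.0667)² = 21.04.
  S^{-1} = (1/det) · [[d, -b], [-b, a]] = [[0.217, -0.1458],
 [-0.1458, 0.3169]].

Step 4 — quadratic form (x̄ - mu_0)^T · S^{-1} · (x̄ - mu_0):
  S^{-1} · (x̄ - mu_0) = (-0.1648, -0.7288),
  (x̄ - mu_0)^T · [...] = (-3.3333)·(-0.1648) + (-3.8333)·(-0.7288) = 3.3428.

Step 5 — scale by n: T² = 6 · 3.3428 = 20.057.

T² ≈ 20.057


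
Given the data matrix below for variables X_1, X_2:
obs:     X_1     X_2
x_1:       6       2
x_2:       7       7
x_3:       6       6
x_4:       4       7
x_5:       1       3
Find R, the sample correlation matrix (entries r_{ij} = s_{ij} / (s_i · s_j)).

Step 1 — column means:
  mean(X_1) = (6 + 7 + 6 + 4 + 1) / 5 = 24/5 = 4.8
  mean(X_2) = (2 + 7 + 6 + 7 + 3) / 5 = 25/5 = 5

Step 2 — sample variances and covariances s[i,j] = (1/(n-1)) · Σ_k (x_{k,i} - mean_i) · (x_{k,j} - mean_j), with n-1 = 4:
  s[X_1,X_1] = ((1.2)·(1.2) + (2.2)·(2.2) + (1.2)·(1.2) + (-0.8)·(-0.8) + (-3.8)·(-3.8)) / 4 = 22.8/4 = 5.7
  s[X_1,X_2] = ((1.2)·(-3) + (2.2)·(2) + (1.2)·(1) + (-0.8)·(2) + (-3.8)·(-2)) / 4 = 8/4 = 2
  s[X_2,X_2] = ((-3)·(-3) + (2)·(2) + (1)·(1) + (2)·(2) + (-2)·(-2)) / 4 = 22/4 = 5.5
  Sample standard deviations s_i = √(s[i,i]):
  s(X_1) = √(5.7) = 2.3875
  s(X_2) = √(5.5) = 2.3452

Step 3 — r_{ij} = s_{ij} / (s_i · s_j):
  r[X_1,X_1] = 1 (diagonal).
  r[X_1,X_2] = 2 / (2.3875 · 2.3452) = 2 / 5.5991 = 0.3572
  r[X_2,X_2] = 1 (diagonal).

R is symmetric with unit diagonal. Assembling:

R = [[1, 0.3572],
 [0.3572, 1]]


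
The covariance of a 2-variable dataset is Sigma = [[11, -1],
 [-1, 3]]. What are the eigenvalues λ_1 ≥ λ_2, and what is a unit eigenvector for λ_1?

Step 1 — characteristic polynomial of 2×2 Sigma:
  det(Sigma - λI) = λ² - trace · λ + det = 0.
  trace = 11 + 3 = 14, det = 11·3 - (-1)² = 32.
Step 2 — discriminant:
  Δ = trace² - 4·det = 196 - 128 = 68.
Step 3 — eigenvalues:
  λ = (trace ± √Δ)/2 = (14 ± 8.2462)/2,
  λ_1 = 11.1231,  λ_2 = 2.8769.

Step 4 — unit eigenvector for λ_1: solve (Sigma - λ_1 I)v = 0. First row:
  (11 - 11.1231)·v_x + (-1)·v_y = 0, i.e. (-0.1231)·v_x + (-1)·v_y = 0,
  so v ∝ (b, λ_1 - a) = (-1, 0.1231); multiply by -1 so the first entry is positive: u = (1, -0.1231).
  ||u|| = √((1)² + (-0.1231)²) = √(1.0152) ≈ 1.0075,
  v_1 = u/||u|| ≈ (0.9925, -0.1222) (||v_1|| = 1).

λ_1 = 11.1231,  λ_2 = 2.8769;  v_1 ≈ (0.9925, -0.1222)


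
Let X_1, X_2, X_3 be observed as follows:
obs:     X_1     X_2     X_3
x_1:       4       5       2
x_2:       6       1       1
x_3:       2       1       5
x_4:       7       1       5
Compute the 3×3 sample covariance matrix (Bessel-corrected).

Step 1 — column means:
  mean(X_1) = (4 + 6 + 2 + 7) / 4 = 19/4 = 4.75
  mean(X_2) = (5 + 1 + 1 + 1) / 4 = 8/4 = 2
  mean(X_3) = (2 + 1 + 5 + 5) / 4 = 13/4 = 3.25

Step 2 — sample covariance S[i,j] = (1/(n-1)) · Σ_k (x_{k,i} - mean_i) · (x_{k,j} - mean_j), with n-1 = 3.
  S[X_1,X_1] = ((-0.75)·(-0.75) + (1.25)·(1.25) + (-2.75)·(-2.75) + (2.25)·(2.25)) / 3 = 14.75/3 = 4.9167
  S[X_1,X_2] = ((-0.75)·(3) + (1.25)·(-1) + (-2.75)·(-1) + (2.25)·(-1)) / 3 = -3/3 = -1
  S[X_1,X_3] = ((-0.75)·(-1.25) + (1.25)·(-2.25) + (-2.75)·(1.75) + (2.25)·(1.75)) / 3 = -2.75/3 = -0.9167
  S[X_2,X_2] = ((3)·(3) + (-1)·(-1) + (-1)·(-1) + (-1)·(-1)) / 3 = 12/3 = 4
  S[X_2,X_3] = ((3)·(-1.25) + (-1)·(-2.25) + (-1)·(1.75) + (-1)·(1.75)) / 3 = -5/3 = -1.6667
  S[X_3,X_3] = ((-1.25)·(-1.25) + (-2.25)·(-2.25) + (1.75)·(1.75) + (1.75)·(1.75)) / 3 = 12.75/3 = 4.25

S is symmetric (S[j,i] = S[i,j]). Assembling:

S = [[4.9167, -1, -0.9167],
 [-1, 4, -1.6667],
 [-0.9167, -1.6667, 4.25]]
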